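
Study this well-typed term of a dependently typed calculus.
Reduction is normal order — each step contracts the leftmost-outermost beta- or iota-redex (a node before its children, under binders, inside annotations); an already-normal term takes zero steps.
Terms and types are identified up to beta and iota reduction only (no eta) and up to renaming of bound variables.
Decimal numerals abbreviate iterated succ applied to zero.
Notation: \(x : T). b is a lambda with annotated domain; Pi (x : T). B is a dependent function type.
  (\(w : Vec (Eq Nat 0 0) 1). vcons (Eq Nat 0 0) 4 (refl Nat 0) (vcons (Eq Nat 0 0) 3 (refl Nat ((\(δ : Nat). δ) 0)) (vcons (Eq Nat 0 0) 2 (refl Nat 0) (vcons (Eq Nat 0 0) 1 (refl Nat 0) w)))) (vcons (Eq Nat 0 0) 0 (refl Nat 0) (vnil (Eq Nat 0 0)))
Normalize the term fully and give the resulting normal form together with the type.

resulting normal form:
  vcons (Eq Nat 0 0) 4 (refl Nat 0) (vcons (Eq Nat 0 0) 3 (refl Nat 0) (vcons (Eq Nat 0 0) 2 (refl Nat 0) (vcons (Eq Nat 0 0) 1 (refl Nat 0) (vcons (Eq Nat 0 0) 0 (refl Nat 0) (vnil (Eq Nat 0 0))))))
the term's type:
  Vec (Eq Nat 0 0) 5


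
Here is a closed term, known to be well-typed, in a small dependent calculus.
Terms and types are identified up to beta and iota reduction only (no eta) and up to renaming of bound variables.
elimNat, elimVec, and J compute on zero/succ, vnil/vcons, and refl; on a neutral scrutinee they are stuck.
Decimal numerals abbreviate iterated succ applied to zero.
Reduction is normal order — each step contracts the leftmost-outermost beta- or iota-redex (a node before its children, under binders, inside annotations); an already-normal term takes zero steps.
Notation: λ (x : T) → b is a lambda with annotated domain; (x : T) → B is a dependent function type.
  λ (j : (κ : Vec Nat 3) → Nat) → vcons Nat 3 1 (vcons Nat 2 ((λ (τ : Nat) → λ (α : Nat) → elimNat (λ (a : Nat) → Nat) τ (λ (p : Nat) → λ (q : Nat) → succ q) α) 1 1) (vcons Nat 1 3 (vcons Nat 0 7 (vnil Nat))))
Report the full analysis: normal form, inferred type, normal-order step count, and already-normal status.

resulting normal form:
  λ (j : (κ : Vec Nat 3) → Nat) → vcons Nat 3 1 (vcons Nat 2 2 (vcons Nat 1 3 (vcons Nat 0 7 (vnil Nat))))
inferred type:
  (j : (κ : Vec Nat 3) → Nat) → Vec Nat 4
steps to reach normal form (normal order): 6
started in normal form: no
first redex: a beta-redex


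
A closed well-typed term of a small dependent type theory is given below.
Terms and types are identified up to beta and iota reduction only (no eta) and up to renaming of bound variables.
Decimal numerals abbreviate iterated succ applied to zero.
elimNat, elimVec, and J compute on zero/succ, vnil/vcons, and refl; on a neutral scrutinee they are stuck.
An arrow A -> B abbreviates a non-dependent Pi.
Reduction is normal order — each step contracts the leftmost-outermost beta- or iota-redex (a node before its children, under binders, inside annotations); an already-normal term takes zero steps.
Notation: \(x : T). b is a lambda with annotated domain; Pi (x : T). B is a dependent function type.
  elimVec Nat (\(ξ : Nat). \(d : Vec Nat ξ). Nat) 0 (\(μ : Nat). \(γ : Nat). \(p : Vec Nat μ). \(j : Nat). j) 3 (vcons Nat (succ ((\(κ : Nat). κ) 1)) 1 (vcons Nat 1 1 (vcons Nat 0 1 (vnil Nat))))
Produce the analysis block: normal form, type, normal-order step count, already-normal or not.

reduced normal form:
  0
type:
  Nat
steps to reach normal form (normal order): 16
started in normal form: no
first contracted redex: an elimVec iota-redex


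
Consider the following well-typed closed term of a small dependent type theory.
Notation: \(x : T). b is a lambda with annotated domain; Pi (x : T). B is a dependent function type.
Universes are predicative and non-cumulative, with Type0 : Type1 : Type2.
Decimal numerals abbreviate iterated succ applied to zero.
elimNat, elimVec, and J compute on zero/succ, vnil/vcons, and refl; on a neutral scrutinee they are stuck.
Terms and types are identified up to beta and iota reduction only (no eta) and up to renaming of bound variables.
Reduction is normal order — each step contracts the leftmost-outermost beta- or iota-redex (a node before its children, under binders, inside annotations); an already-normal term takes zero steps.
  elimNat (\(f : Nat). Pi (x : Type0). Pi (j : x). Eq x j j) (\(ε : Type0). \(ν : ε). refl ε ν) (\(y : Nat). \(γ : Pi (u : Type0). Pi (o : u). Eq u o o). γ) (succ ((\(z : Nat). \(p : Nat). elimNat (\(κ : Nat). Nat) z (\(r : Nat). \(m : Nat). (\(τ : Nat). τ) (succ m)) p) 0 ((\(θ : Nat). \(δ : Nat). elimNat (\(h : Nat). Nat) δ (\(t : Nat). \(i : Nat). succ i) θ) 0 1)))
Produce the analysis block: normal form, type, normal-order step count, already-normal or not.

resulting normal form:
  \(f : Type0). \(x : f). refl f x
the term's type:
  Pi (f : Type0). Pi (x : f). Eq f x x
normal-order step count: 17
already normal: no
first contracted redex: an elimNat iota-redex


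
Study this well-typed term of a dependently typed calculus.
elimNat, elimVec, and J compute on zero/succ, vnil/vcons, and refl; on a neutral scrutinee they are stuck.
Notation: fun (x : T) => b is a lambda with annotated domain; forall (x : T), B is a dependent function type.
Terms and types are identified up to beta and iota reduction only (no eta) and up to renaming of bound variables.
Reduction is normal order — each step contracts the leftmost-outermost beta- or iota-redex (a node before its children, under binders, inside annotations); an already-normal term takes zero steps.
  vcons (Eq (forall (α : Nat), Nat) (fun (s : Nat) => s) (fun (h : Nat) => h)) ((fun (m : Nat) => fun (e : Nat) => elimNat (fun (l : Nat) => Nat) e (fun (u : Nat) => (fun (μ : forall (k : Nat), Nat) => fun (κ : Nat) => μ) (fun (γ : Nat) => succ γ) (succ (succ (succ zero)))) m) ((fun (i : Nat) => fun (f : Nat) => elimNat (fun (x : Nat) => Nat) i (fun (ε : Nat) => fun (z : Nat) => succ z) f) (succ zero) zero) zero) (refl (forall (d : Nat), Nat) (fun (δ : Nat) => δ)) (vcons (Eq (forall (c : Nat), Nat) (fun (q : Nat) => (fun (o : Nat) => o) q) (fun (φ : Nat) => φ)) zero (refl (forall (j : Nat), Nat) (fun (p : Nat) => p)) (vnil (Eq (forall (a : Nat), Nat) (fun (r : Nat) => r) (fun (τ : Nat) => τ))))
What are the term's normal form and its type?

resulting normal form:
  vcons (Eq (forall (α : Nat), Nat) (fun (s : Nat) => s) (fun (h : Nat) => h)) (succ zero) (refl (forall (m : Nat), Nat) (fun (e : Nat) => e)) (vcons (Eq (forall (l : Nat), Nat) (fun (u : Nat) => u) (fun (μ : Nat) => μ)) zero (refl (forall (k : Nat), Nat) (fun (κ : Nat) => κ)) (vnil (Eq (forall (γ : Nat), Nat) (fun (i : Nat) => i) (fun (f : Nat) => f))))
the term's type:
  Vec (Eq (forall (α : Nat), Nat) (fun (s : Nat) => s) (fun (h : Nat) => h)) (succ (succ zero))
observation: 12 normal-order steps separate the term from its normal form.


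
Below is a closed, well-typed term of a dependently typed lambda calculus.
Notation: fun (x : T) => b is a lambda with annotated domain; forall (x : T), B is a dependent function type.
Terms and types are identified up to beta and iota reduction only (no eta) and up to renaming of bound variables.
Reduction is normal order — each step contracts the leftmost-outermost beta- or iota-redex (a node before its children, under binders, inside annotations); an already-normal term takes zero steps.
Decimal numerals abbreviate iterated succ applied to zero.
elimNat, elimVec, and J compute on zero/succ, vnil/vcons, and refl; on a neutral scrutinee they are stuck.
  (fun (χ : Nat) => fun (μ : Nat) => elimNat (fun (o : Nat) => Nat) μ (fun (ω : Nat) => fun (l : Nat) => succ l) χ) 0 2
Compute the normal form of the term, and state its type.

normal form:
  2
inferred type:
  Nat
observation: normalization takes exactly 3 steps under the normal-order strategy.


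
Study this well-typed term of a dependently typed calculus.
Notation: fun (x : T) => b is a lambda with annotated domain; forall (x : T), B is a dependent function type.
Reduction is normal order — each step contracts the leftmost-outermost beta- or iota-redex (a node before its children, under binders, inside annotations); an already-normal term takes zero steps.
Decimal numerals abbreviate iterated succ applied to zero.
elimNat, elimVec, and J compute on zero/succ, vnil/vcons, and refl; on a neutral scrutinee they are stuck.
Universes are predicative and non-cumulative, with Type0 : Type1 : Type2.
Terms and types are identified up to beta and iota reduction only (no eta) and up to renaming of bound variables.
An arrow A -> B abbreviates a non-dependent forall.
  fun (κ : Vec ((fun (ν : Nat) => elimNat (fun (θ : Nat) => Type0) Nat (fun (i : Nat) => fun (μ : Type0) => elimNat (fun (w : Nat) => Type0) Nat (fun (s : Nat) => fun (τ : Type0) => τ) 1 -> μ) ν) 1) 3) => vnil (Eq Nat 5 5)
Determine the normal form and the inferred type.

normal form:
  fun (κ : Vec (Nat -> Nat) 3) => vnil (Eq Nat 5 5)
the term's type:
  Vec (Nat -> Nat) 3 -> Vec (Eq Nat 5 5) 0


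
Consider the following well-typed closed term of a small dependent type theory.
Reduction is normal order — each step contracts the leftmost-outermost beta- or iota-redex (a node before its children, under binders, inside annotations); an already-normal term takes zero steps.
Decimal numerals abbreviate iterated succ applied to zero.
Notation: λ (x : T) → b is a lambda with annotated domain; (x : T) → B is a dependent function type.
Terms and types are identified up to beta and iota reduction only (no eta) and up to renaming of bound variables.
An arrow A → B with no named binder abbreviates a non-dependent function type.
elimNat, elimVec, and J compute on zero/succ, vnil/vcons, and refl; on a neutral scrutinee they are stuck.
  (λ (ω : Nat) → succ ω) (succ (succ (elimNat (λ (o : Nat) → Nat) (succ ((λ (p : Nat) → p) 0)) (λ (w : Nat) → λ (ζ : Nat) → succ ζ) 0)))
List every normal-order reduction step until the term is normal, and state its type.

normal-order reduction sequence:
  (λ (ω : Nat) → succ ω) (succ (succ (elimNat (λ (o : Nat) → Nat) (succ ((λ (p : Nat) → p) 0)) (λ (w : Nat) → λ (ζ : Nat) → succ ζ) 0)))
  ~> succ (succ (succ (elimNat (λ (ω : Nat) → Nat) (succ ((λ (o : Nat) → o) 0)) (λ (p : Nat) → λ (w : Nat) → succ w) 0)))
  ~> succ (succ (succ (succ ((λ (ω : Nat) → ω) 0))))
  ~> 4
type:
  Nat


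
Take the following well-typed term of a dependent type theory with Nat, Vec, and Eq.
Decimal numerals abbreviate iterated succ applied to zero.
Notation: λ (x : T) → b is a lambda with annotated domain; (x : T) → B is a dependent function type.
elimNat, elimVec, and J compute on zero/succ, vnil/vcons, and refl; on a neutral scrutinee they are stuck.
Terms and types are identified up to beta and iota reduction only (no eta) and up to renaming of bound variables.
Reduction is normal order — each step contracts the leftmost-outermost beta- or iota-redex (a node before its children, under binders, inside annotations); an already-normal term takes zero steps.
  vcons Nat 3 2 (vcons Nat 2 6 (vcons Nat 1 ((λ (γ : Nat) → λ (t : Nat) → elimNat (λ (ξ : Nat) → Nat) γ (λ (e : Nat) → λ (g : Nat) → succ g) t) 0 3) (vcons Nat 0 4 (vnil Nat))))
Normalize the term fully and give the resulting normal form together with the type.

normal form:
  vcons Nat 3 2 (vcons Nat 2 6 (vcons Nat 1 3 (vcons Nat 0 4 (vnil Nat))))
inferred type:
  Vec Nat 4
observation: contracting a beta-redex first, the term normalizes in 12 steps.


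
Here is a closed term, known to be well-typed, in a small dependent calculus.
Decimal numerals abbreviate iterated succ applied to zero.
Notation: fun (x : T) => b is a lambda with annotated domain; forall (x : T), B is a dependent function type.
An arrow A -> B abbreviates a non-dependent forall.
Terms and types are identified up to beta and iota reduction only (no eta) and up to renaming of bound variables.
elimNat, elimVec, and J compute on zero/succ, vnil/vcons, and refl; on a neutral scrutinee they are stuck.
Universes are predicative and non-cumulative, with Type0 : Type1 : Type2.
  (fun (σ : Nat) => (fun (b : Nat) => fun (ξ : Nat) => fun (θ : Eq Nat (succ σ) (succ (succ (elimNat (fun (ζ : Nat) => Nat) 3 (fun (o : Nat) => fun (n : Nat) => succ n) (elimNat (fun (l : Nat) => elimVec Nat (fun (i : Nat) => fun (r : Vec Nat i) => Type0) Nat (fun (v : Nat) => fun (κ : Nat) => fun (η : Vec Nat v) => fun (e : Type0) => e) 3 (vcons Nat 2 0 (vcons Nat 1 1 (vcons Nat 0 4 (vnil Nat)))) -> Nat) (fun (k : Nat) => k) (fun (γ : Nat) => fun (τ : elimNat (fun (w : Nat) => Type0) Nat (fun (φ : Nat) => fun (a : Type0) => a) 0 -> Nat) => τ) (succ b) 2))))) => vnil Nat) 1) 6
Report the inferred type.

inferred type:
  Nat -> Eq Nat 7 7 -> Vec Nat 0


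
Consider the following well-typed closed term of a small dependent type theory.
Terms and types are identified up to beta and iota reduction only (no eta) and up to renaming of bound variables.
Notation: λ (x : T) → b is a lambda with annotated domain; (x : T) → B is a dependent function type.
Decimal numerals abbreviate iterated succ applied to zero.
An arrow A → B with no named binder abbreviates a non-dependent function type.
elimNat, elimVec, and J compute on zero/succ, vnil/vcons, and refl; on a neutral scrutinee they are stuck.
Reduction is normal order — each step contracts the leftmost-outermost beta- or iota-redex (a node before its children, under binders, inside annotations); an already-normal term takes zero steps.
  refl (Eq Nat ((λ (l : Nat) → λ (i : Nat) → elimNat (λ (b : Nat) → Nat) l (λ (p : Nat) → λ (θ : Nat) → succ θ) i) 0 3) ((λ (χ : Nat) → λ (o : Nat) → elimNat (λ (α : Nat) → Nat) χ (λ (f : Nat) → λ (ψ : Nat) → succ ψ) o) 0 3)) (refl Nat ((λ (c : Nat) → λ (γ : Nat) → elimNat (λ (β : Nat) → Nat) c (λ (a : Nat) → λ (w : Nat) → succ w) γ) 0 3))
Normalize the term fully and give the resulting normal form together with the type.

resulting normal form:
  refl (Eq Nat 3 3) (refl Nat 3)
inferred type:
  Eq (Eq Nat 3 3) (refl Nat 3) (refl Nat 3)


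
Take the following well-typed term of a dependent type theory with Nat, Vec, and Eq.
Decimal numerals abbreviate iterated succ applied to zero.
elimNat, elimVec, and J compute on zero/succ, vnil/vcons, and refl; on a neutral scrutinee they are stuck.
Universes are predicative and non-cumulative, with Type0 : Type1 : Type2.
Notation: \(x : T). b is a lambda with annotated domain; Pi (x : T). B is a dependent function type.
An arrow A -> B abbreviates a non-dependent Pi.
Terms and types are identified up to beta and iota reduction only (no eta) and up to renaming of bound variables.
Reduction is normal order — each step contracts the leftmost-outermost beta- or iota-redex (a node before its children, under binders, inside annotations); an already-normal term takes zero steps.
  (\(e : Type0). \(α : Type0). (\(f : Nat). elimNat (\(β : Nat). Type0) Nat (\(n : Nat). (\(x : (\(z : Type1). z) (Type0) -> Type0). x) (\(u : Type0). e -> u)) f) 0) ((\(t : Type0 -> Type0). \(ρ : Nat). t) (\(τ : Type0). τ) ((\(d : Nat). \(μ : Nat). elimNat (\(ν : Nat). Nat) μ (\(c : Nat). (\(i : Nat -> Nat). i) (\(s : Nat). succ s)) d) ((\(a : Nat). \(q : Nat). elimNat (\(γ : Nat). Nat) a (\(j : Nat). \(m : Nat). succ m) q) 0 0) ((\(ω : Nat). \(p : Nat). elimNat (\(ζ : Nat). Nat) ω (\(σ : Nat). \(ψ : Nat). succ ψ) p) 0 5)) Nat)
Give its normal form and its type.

reduced normal form:
  \(e : Type0). Nat
the term's type:
  Type0 -> Type0
observation: the leftmost-outermost redex is a beta-redex, and normalization takes 3 steps.


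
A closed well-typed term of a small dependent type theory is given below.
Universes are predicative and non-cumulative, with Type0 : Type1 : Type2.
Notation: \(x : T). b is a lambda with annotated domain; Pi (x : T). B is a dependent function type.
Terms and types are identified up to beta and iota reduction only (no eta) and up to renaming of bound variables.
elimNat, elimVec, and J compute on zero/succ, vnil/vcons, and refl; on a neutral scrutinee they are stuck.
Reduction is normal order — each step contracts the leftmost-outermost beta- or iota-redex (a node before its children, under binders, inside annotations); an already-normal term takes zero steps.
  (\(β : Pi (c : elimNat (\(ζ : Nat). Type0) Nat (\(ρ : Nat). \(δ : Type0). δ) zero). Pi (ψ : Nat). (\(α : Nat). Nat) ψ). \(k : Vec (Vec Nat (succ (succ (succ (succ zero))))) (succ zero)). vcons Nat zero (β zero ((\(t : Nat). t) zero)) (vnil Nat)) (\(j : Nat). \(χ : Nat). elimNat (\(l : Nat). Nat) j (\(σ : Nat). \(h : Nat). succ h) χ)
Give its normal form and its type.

resulting normal form:
  \(β : Vec (Vec Nat (succ (succ (succ (succ zero))))) (succ zero)). vcons Nat zero zero (vnil Nat)
type:
  Pi (β : Vec (Vec Nat (succ (succ (succ (succ zero))))) (succ zero)). Vec Nat (succ zero)


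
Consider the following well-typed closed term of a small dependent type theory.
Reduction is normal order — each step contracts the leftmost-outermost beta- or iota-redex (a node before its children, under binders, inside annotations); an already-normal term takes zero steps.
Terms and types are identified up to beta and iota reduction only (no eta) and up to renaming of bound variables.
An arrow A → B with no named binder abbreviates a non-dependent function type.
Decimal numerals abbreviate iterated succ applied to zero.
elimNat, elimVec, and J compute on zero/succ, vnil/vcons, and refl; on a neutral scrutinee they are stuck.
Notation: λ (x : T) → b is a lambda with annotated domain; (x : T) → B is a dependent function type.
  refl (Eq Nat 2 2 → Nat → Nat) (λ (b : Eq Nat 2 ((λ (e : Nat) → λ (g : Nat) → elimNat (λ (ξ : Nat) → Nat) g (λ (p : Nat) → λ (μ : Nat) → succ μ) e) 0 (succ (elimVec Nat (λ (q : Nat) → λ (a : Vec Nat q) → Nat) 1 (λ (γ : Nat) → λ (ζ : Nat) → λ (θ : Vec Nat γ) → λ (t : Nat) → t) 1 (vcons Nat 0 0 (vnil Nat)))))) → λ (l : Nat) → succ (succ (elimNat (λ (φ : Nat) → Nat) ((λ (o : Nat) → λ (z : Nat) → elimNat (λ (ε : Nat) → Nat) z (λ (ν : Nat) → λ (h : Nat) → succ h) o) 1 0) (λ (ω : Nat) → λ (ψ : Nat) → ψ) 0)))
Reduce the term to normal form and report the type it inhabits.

reduced normal form:
  refl (Eq Nat 2 2 → Nat → Nat) (λ (b : Eq Nat 2 2) → λ (e : Nat) → 3)
type:
  Eq (Eq Nat 2 2 → Nat → Nat) (λ (b : Eq Nat 2 2) → λ (e : Nat) → 3) (λ (g : Eq Nat 2 2) → λ (ξ : Nat) → 3)
observation: the first redex contracted is a beta-redex; the normal form is reached in 16 normal-order steps.


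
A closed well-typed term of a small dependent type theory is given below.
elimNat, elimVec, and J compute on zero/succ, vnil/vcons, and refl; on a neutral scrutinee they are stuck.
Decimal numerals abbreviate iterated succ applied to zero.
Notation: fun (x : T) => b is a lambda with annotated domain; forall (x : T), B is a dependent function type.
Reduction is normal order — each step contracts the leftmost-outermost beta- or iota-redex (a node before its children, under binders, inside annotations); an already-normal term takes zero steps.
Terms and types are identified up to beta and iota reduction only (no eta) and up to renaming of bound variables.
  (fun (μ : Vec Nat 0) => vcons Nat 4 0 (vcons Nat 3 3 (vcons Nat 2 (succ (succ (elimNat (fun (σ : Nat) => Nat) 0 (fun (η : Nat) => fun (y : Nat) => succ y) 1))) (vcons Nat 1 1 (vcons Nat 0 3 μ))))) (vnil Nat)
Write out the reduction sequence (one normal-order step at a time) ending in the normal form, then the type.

normal-order reduction:
  (fun (μ : Vec Nat 0) => vcons Nat 4 0 (vcons Nat 3 3 (vcons Nat 2 (succ (succ (elimNat (fun (σ : Nat) => Nat) 0 (fun (η : Nat) => fun (y : Nat) => succ y) 1))) (vcons Nat 1 1 (vcons Nat 0 3 μ))))) (vnil Nat)
  ~> vcons Nat 4 0 (vcons Nat 3 3 (vcons Nat 2 (succ (succ (elimNat (fun (μ : Nat) => Nat) 0 (fun (σ : Nat) => fun (η : Nat) => succ η) 1))) (vcons Nat 1 1 (vcons Nat 0 3 (vnil Nat)))))
  ~> vcons Nat 4 0 (vcons Nat 3 3 (vcons Nat 2 (succ (succ ((fun (μ : Nat) => fun (σ : Nat) => succ σ) 0 (elimNat (fun (η : Nat) => Nat) 0 (fun (y : Nat) => fun (v : Nat) => succ v) 0)))) (vcons Nat 1 1 (vcons Nat 0 3 (vnil Nat)))))
  ~> vcons Nat 4 0 (vcons Nat 3 3 (vcons Nat 2 (succ (succ ((fun (μ : Nat) => succ μ) (elimNat (fun (σ : Nat) => Nat) 0 (fun (η : Nat) => fun (y : Nat) => succ y) 0)))) (vcons Nat 1 1 (vcons Nat 0 3 (vnil Nat)))))
  ~> vcons Nat 4 0 (vcons Nat 3 3 (vcons Nat 2 (succ (succ (succ (elimNat (fun (μ : Nat) => Nat) 0 (fun (σ : Nat) => fun (η : Nat) => succ η) 0)))) (vcons Nat 1 1 (vcons Nat 0 3 (vnil Nat)))))
  ~> vcons Nat 4 0 (vcons Nat 3 3 (vcons Nat 2 3 (vcons Nat 1 1 (vcons Nat 0 3 (vnil Nat)))))
the term's type:
  Vec Nat 5


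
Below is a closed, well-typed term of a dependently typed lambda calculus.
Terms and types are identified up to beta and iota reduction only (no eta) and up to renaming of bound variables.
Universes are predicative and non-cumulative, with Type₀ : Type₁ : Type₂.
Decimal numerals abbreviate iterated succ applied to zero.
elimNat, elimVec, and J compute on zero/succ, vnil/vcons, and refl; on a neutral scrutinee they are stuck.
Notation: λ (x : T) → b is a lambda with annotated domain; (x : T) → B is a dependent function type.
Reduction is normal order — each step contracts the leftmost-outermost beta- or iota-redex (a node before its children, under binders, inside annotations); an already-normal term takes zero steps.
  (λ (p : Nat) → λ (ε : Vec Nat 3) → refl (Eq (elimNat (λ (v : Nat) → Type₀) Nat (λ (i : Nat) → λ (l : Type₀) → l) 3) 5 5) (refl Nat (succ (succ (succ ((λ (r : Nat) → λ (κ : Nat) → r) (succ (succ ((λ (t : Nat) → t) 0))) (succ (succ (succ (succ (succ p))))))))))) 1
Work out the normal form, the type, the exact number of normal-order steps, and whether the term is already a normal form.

reduced normal form:
  λ (p : Vec Nat 3) → refl (Eq Nat 5 5) (refl Nat 5)
inferred type:
  (p : Vec Nat 3) → Eq (Eq Nat 5 5) (refl Nat 5) (refl Nat 5)
reduction steps (normal order): 14
started in normal form: no
first redex: a beta-redex


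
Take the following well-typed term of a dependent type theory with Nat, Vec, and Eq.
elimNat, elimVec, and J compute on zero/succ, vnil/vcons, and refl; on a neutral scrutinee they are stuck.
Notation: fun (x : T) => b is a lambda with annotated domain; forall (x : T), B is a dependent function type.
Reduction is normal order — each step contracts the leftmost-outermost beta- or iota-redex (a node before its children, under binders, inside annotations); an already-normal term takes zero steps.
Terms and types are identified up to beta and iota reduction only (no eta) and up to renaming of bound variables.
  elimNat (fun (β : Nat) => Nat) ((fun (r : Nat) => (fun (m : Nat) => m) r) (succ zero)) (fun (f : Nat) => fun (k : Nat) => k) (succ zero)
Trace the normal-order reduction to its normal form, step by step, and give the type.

normal-order reduction:
  elimNat (fun (β : Nat) => Nat) ((fun (r : Nat) => (fun (m : Nat) => m) r) (succ zero)) (fun (f : Nat) => fun (k : Nat) => k) (succ zero)
  ~> (fun (β : Nat) => fun (r : Nat) => r) zero (elimNat (fun (m : Nat) => Nat) ((fun (f : Nat) => (fun (k : Nat) => k) f) (succ zero)) (fun (b : Nat) => fun (x : Nat) => x) zero)
  ~> (fun (β : Nat) => β) (elimNat (fun (r : Nat) => Nat) ((fun (m : Nat) => (fun (f : Nat) => f) m) (succ zero)) (fun (k : Nat) => fun (b : Nat) => b) zero)
  ~> elimNat (fun (β : Nat) => Nat) ((fun (r : Nat) => (fun (m : Nat) => m) r) (succ zero)) (fun (f : Nat) => fun (k : Nat) => k) zero
  ~> (fun (β : Nat) => (fun (r : Nat) => r) β) (succ zero)
  ~> (fun (β : Nat) => β) (succ zero)
  ~> succ zero
type:
  Nat


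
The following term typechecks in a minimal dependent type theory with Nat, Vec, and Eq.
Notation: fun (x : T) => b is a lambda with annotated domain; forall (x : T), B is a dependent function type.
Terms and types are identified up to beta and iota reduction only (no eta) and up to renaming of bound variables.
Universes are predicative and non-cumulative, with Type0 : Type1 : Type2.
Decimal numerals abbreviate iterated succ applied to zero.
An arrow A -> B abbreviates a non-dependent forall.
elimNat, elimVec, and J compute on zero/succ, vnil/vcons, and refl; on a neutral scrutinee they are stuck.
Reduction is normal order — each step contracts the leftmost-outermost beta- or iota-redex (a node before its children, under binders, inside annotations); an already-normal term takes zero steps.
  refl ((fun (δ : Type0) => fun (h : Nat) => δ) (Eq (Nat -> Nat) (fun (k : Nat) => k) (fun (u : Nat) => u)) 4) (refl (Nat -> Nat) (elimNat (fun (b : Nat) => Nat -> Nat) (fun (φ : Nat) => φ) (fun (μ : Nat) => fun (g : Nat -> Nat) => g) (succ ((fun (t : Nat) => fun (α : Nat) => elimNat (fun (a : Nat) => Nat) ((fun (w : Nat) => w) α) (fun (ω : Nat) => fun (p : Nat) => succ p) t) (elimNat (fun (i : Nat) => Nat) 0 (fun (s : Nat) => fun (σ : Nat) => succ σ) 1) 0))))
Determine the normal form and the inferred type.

normal form:
  refl (Eq (Nat -> Nat) (fun (δ : Nat) => δ) (fun (h : Nat) => h)) (refl (Nat -> Nat) (fun (k : Nat) => k))
the term's type:
  Eq (Eq (Nat -> Nat) (fun (δ : Nat) => δ) (fun (h : Nat) => h)) (refl (Nat -> Nat) (fun (k : Nat) => k)) (refl (Nat -> Nat) (fun (u : Nat) => u))
observation: reduction starts at a beta-redex, and 20 normal-order steps reach the normal form.


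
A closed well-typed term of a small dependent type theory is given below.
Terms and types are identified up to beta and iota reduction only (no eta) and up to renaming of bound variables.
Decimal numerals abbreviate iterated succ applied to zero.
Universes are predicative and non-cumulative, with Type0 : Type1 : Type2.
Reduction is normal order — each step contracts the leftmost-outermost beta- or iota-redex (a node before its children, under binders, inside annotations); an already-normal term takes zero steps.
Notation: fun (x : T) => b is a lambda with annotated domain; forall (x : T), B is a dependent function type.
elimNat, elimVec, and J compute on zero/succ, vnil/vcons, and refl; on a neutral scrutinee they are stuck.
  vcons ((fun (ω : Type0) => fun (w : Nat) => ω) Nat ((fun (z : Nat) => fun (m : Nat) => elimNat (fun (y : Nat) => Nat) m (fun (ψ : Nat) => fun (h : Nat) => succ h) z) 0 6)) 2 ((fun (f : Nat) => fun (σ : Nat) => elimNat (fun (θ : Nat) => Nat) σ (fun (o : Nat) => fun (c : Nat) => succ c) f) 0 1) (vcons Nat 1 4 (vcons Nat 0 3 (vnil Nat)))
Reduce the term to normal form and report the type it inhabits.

resulting normal form:
  vcons Nat 2 1 (vcons Nat 1 4 (vcons Nat 0 3 (vnil Nat)))
type:
  Vec Nat 3
observation: the term reaches its normal form after 5 normal-order steps.


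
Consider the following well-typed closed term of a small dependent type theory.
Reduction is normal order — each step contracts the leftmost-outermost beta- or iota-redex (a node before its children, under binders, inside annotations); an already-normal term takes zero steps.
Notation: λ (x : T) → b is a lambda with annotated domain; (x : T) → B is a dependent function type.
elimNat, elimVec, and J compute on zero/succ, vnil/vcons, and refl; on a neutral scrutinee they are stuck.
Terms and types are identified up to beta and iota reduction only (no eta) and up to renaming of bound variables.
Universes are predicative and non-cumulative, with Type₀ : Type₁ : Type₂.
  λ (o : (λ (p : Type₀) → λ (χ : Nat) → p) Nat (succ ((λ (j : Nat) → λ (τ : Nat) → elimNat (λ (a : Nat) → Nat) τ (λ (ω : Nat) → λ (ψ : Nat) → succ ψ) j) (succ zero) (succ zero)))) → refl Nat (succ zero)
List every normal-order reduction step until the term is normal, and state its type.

reduction (normal order):
  λ (o : (λ (p : Type₀) → λ (χ : Nat) → p) Nat (succ ((λ (j : Nat) → λ (τ : Nat) → elimNat (λ (a : Nat) → Nat) τ (λ (ω : Nat) → λ (ψ : Nat) → succ ψ) j) (succ zero) (succ zero)))) → refl Nat (succ zero)
  ~> λ (o : (λ (p : Nat) → Nat) (succ ((λ (χ : Nat) → λ (j : Nat) → elimNat (λ (τ : Nat) → Nat) j (λ (a : Nat) → λ (ω : Nat) → succ ω) χ) (succ zero) (succ zero)))) → refl Nat (succ zero)
  ~> λ (o : Nat) → refl Nat (succ zero)
inferred type:
  (o : Nat) → Eq Nat (succ zero) (succ zero)


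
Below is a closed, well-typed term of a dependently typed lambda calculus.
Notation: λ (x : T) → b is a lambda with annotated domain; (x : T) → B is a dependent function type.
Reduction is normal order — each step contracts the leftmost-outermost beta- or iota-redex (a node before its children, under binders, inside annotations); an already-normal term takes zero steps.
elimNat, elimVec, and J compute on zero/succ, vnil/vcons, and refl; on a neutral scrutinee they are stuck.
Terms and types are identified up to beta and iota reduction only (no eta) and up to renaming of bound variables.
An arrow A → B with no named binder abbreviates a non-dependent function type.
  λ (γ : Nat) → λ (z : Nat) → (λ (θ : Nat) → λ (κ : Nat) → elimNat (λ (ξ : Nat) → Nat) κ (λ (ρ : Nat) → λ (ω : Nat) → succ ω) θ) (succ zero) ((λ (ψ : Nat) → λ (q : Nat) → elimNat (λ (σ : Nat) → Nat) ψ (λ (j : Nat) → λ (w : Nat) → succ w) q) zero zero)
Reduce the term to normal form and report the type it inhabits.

normal form:
  λ (γ : Nat) → λ (z : Nat) → succ zero
inferred type:
  Nat → Nat → Nat


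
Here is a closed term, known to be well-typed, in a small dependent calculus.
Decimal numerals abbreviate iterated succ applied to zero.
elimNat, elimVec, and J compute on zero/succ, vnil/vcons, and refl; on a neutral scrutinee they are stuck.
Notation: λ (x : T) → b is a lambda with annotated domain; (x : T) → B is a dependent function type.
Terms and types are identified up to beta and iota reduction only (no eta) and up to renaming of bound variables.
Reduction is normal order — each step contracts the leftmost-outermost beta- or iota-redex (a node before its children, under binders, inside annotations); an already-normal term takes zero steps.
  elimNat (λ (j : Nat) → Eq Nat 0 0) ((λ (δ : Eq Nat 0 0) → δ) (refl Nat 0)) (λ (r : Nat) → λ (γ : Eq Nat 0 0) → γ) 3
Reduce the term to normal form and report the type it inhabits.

resulting normal form:
  refl Nat 0
type:
  Eq Nat 0 0
observation: 11 normal-order steps separate the term from its normal form.


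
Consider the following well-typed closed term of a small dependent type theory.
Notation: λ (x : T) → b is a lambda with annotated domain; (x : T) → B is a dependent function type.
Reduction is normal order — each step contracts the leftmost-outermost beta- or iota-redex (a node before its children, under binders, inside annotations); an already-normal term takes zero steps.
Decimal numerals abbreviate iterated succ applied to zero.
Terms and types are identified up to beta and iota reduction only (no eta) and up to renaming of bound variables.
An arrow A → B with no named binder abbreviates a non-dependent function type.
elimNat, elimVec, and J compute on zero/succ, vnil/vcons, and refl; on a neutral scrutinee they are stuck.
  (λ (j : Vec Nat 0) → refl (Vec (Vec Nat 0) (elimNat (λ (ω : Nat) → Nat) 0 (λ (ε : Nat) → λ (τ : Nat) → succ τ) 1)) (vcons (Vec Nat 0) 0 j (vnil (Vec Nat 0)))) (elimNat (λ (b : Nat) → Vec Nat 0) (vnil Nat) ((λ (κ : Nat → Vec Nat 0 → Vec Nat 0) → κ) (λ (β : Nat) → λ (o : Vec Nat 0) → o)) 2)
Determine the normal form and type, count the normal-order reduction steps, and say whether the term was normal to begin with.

normal form:
  refl (Vec (Vec Nat 0) 1) (vcons (Vec Nat 0) 0 (vnil Nat) (vnil (Vec Nat 0)))
type:
  Eq (Vec (Vec Nat 0) 1) (vcons (Vec Nat 0) 0 (vnil Nat) (vnil (Vec Nat 0))) (vcons (Vec Nat 0) 0 (vnil Nat) (vnil (Vec Nat 0)))
normal-order step count: 14
started in normal form: no
first redex: a beta-redex


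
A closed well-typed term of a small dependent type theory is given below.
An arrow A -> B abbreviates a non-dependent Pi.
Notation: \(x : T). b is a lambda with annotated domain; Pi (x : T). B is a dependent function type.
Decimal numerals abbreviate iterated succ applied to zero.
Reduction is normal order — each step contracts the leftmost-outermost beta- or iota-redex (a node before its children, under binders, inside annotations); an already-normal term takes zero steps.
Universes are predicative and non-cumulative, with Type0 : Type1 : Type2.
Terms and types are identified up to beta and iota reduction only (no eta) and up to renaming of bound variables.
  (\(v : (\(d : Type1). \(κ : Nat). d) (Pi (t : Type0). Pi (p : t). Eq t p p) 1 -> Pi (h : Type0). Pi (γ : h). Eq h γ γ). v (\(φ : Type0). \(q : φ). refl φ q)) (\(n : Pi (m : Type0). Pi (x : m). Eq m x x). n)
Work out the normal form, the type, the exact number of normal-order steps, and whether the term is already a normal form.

resulting normal form:
  \(v : Type0). \(d : v). refl v d
inferred type:
  Pi (v : Type0). Pi (d : v). Eq v d d
normal-order step count: 2
started in normal form: no
first redex: a beta-redex


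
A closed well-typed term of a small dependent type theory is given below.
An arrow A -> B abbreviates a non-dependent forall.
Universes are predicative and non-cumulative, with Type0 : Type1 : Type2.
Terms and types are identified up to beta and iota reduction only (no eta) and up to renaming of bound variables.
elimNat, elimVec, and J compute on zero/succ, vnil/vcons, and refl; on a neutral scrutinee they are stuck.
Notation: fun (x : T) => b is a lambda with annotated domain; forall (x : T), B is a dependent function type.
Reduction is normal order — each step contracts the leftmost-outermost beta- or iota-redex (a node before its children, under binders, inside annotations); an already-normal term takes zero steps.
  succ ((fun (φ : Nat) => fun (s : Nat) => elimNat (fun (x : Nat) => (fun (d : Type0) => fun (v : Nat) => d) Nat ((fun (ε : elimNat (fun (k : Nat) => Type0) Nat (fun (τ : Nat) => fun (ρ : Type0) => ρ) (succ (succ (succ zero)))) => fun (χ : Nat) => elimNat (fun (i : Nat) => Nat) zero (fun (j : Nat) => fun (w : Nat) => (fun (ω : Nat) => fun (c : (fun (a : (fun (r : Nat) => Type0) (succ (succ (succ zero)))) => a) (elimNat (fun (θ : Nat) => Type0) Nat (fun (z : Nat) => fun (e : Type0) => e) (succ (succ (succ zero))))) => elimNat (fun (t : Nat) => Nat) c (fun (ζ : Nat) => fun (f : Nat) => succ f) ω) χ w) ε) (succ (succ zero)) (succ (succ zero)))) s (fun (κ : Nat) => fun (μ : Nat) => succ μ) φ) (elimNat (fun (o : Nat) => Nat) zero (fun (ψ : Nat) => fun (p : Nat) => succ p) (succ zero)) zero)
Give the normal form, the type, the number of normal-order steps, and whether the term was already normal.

normal form:
  succ (succ zero)
the term's type:
  Nat
steps to reach normal form (normal order): 12
started in normal form: no
first redex: a beta-redex


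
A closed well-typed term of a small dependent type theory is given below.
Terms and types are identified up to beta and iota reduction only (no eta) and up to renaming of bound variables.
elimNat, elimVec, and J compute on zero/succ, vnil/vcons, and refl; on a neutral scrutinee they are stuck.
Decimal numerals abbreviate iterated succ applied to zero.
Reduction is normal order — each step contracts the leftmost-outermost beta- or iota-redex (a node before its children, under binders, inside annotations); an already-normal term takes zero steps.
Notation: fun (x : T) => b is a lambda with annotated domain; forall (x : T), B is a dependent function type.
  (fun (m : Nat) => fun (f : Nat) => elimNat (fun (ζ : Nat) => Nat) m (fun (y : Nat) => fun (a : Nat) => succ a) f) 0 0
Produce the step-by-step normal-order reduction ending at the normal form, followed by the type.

reduction (normal order):
  (fun (m : Nat) => fun (f : Nat) => elimNat (fun (ζ : Nat) => Nat) m (fun (y : Nat) => fun (a : Nat) => succ a) f) 0 0
  ~> (fun (m : Nat) => elimNat (fun (f : Nat) => Nat) 0 (fun (ζ : Nat) => fun (y : Nat) => succ y) m) 0
  ~> elimNat (fun (m : Nat) => Nat) 0 (fun (f : Nat) => fun (ζ : Nat) => succ ζ) 0
  ~> 0
the term's type:
  Nat


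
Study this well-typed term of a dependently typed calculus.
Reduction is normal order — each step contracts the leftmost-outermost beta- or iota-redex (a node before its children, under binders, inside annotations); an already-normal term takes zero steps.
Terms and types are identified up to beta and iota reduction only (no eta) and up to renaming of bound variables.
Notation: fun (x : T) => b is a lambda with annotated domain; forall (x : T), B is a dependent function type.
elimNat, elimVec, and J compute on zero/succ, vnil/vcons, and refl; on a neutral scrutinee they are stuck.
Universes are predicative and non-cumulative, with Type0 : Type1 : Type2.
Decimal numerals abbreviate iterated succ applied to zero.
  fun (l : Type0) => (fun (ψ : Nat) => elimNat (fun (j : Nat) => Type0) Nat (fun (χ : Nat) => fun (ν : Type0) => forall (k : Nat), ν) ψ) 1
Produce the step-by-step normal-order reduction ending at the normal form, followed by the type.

normal-order reduction sequence:
  fun (l : Type0) => (fun (ψ : Nat) => elimNat (fun (j : Nat) => Type0) Nat (fun (χ : Nat) => fun (ν : Type0) => forall (k : Nat), ν) ψ) 1
  ~> fun (l : Type0) => elimNat (fun (ψ : Nat) => Type0) Nat (fun (j : Nat) => fun (χ : Type0) => forall (ν : Nat), χ) 1
  ~> fun (l : Type0) => (fun (ψ : Nat) => fun (j : Type0) => forall (χ : Nat), j) 0 (elimNat (fun (ν : Nat) => Type0) Nat (fun (k : Nat) => fun (b : Type0) => forall (γ : Nat), b) 0)
  ~> fun (l : Type0) => (fun (ψ : Type0) => forall (j : Nat), ψ) (elimNat (fun (χ : Nat) => Type0) Nat (fun (ν : Nat) => fun (k : Type0) => forall (b : Nat), k) 0)
  ~> fun (l : Type0) => forall (ψ : Nat), elimNat (fun (j : Nat) => Type0) Nat (fun (χ : Nat) => fun (ν : Type0) => forall (k : Nat), ν) 0
  ~> fun (l : Type0) => forall (ψ : Nat), Nat
inferred type:
  forall (l : Type0), Type0


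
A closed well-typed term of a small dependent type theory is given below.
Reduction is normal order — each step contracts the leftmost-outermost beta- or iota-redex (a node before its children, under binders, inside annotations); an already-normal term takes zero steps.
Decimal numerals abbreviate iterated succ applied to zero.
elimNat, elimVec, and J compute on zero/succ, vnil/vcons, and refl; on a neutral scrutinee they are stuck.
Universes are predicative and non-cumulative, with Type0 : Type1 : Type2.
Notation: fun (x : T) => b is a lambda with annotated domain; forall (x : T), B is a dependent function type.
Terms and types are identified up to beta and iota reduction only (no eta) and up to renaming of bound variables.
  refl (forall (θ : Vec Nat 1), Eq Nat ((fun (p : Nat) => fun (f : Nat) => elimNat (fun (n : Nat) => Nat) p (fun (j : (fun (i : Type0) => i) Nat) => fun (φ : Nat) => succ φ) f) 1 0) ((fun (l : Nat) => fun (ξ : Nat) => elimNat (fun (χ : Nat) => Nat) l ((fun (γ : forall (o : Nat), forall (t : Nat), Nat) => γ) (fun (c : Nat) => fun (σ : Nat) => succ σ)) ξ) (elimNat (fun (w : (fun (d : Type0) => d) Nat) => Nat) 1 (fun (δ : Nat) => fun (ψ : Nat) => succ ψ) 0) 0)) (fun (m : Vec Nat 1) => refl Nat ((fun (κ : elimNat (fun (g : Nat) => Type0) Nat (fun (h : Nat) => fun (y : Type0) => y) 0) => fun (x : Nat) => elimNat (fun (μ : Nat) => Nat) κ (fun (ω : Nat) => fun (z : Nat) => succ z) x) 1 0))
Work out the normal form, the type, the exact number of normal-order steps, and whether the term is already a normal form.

reduced normal form:
  refl (forall (θ : Vec Nat 1), Eq Nat 1 1) (fun (p : Vec Nat 1) => refl Nat 1)
inferred type:
  Eq (forall (θ : Vec Nat 1), Eq Nat 1 1) (fun (p : Vec Nat 1) => refl Nat 1) (fun (f : Vec Nat 1) => refl Nat 1)
steps to reach normal form (normal order): 10
started in normal form: no
first redex: a beta-redex


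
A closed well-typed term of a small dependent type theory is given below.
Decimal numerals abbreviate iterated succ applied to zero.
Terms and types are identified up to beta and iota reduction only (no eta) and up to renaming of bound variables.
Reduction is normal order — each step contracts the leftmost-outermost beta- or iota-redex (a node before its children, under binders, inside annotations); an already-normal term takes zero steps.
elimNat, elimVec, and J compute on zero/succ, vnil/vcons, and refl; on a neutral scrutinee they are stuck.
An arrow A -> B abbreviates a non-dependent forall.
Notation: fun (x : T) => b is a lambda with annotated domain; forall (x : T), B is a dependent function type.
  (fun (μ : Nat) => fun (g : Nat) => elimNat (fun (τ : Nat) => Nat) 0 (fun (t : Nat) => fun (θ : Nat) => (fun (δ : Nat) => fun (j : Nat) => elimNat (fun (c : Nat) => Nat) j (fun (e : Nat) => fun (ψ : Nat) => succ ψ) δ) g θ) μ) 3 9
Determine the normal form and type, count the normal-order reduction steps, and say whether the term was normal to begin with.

resulting normal form:
  27
inferred type:
  Nat
reduction steps (normal order): 102
term was already normal: no
first contracted redex: a beta-redex
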